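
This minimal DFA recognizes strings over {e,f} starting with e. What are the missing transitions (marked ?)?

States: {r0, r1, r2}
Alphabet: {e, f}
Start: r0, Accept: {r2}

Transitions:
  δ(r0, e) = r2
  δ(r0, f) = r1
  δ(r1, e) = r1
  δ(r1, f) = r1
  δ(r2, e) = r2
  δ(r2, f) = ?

From the language and accept set, identify what each state tracks — r0: no input read; r1: started with f (dead); r2: started with e.
Each missing δ(q, a) is the state matching the new tracked value after reading a.
δ(r2, f) = r2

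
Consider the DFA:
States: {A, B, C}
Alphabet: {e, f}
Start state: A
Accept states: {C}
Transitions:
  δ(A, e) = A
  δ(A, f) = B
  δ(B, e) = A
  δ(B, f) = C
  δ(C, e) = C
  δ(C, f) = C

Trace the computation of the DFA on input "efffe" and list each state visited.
read 'e': A → A
  read 'f': A → B
  read 'f': B → C
  read 'f': C → C
  read 'e': C → C
A -> A -> B -> C -> C -> C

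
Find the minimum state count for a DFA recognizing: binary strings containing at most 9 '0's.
By Myhill–Nerode, count the distinguishable equivalence classes: 11 classes — having seen 0, 1, …, 9, or >9 copies of '0'; counts 0 through 9 are accepting and >9 is dead.
11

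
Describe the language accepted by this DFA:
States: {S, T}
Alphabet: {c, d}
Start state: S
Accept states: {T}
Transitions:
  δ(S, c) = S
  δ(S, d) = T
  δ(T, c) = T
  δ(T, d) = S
Testing a few strings:
  'ddc' → reject
  'c' → reject
  'cc' → reject
  'd' → accept
State roles: S=even number of d's so far; T=odd number of d's so far
All strings over {c,d} with an odd number of d's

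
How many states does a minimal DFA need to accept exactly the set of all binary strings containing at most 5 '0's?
By Myhill–Nerode, count the distinguishable equivalence classes: 7 classes — having seen 0, 1, …, 5, or >5 copies of '0'; counts 0 through 5 are accepting and >5 is dead.
7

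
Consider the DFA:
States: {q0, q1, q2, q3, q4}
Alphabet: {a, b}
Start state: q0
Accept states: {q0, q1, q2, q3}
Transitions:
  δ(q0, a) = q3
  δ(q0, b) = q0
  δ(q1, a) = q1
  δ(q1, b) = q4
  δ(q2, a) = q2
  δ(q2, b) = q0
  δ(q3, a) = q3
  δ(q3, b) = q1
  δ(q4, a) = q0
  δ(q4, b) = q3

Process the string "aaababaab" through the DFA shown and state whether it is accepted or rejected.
Processing string "aaababaab":
  q0 --a--> q3
  q3 --a--> q3
  q3 --a--> q3
  q3 --b--> q1
  q1 --a--> q1
  q1 --b--> q4
  q4 --a--> q0
  q0 --a--> q3
  q3 --b--> q1
Final state: q1
Accept states: {q0, q1, q2, q3}
Yes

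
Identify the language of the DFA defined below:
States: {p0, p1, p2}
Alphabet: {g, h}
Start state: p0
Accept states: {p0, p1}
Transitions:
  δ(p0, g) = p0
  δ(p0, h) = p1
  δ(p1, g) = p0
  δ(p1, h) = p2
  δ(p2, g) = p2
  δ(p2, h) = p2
Testing a few strings:
  'ghgg' → accept
  'h' → accept
  'hhhg' → reject
  'gh' → accept
State roles: p0=last symbol not h (ok); p1=last symbol h (ok); p2=saw hh (dead)
All strings over {g,h} with no two consecutive h's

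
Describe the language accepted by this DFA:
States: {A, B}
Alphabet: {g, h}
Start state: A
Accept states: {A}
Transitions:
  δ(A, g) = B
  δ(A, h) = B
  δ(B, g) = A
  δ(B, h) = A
Testing a few strings:
  'g' → reject
  'hhh' → reject
  'h' → reject
  'hh' → accept
State roles: A=even length so far; B=odd length so far
All strings over {g,h} of even length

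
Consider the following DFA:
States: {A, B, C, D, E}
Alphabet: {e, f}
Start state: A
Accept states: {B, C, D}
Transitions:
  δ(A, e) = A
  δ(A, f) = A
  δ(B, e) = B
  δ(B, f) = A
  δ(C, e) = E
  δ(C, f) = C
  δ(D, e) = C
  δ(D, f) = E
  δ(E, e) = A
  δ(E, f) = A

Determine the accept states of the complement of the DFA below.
Complement accept states = All states \ Original accept states
= {A, B, C, D, E} \ {B, C, D}
{A, E}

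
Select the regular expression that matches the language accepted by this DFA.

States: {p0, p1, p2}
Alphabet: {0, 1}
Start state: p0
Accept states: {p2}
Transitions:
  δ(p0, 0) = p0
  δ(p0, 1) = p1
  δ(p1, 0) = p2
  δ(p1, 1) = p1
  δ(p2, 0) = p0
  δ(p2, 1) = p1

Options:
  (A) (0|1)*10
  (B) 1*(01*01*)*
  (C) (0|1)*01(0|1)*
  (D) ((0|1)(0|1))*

Check each option against the DFA on short strings; one disagreement eliminates an option:
  (A) (0|1)*10: agrees with the DFA on every string of length ≤ 6
  (B) 1*(01*01*)*: on ε the DFA stays in p0 and rejects (p0 ∉ Accept), but the regex matches it → eliminate
  (C) (0|1)*01(0|1)*: on '01' the DFA goes p0 → p0 → p1 and rejects (p1 ∉ Accept), but the regex matches it → eliminate
  (D) ((0|1)(0|1))*: on ε the DFA stays in p0 and rejects (p0 ∉ Accept), but the regex matches it → eliminate
Only (A) is consistent with the DFA.
(A) (0|1)*10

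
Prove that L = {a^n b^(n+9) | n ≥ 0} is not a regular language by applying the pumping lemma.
Assume L is regular with pumping length p. Idea: pumping the a-block breaks the fixed offset of 9.
Choose s = a^p b^(p+9) ∈ L. By the pumping lemma, s = xyz with |xy| ≤ p, |y| > 0, so y = a^k with k ≥ 1. Then xy²z = a^(p+k) b^(p+9). For this to be in L we would need p+9 = (p+k)+9, i.e. k = 0, contradicting k ≥ 1. So xy²z ∉ L.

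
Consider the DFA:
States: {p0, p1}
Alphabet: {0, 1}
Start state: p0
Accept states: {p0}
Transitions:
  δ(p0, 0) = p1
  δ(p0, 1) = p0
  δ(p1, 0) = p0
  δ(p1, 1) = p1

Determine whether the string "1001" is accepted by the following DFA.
Processing string "1001":
  p0 --1--> p0
  p0 --0--> p1
  p1 --0--> p0
  p0 --1--> p0
Final state: p0
Accept states: {p0}
Yes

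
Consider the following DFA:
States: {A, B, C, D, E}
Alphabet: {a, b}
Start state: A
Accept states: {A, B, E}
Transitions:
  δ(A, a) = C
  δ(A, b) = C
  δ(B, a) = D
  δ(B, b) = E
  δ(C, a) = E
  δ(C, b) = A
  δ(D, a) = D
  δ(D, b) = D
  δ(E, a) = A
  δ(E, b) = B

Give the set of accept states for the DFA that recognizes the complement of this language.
Complement accept states = All states \ Original accept states
= {A, B, C, D, E} \ {A, B, E}
{C, D}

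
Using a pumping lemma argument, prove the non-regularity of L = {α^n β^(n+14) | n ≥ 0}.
Assume L is regular with pumping length p. Idea: pumping the α-block breaks the fixed offset of 14.
Choose s = α^p β^(p+14) ∈ L. By the pumping lemma, s = xyz with |xy| ≤ p, |y| > 0, so y = α^k with k ≥ 1. Then xy²z = α^(p+k) β^(p+14). For this to be in L we would need p+14 = (p+k)+14, i.e. k = 0, contradicting k ≥ 1. So xy²z ∉ L.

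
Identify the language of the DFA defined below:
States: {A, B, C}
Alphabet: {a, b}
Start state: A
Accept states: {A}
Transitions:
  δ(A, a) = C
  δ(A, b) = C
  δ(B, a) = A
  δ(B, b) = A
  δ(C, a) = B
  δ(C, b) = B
Testing a few strings:
  'bbab' → reject
  'bbaa' → reject
  'abbb' → reject
  'bba' → accept
State roles: A=length ≡ 0 (mod 3); B=length ≡ 2 (mod 3); C=length ≡ 1 (mod 3)
All strings over {a,b} whose length is a multiple of 3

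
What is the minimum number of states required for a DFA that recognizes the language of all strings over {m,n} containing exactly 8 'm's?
By Myhill–Nerode, count the distinguishable equivalence classes: 10 classes — having seen 0, 1, …, 8, or >8 copies of 'm'; the count-8 class is the only accepting one and >8 is dead.
10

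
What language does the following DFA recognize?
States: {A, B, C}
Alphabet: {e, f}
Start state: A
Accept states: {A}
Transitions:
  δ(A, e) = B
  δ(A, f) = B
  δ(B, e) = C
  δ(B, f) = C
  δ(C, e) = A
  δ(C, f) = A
Testing a few strings:
  'eee' → accept
  'f' → reject
  'e' → reject
  'fef' → accept
State roles: A=length ≡ 0 (mod 3); B=length ≡ 1 (mod 3); C=length ≡ 2 (mod 3)
All strings over {e,f} whose length is a multiple of 3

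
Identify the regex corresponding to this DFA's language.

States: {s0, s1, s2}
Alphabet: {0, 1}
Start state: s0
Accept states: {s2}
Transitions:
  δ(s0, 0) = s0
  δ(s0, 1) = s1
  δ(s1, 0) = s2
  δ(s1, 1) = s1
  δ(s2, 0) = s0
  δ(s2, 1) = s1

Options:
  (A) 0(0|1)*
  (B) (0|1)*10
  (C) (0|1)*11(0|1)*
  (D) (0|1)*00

Check each option against the DFA on short strings; one disagreement eliminates an option:
  (A) 0(0|1)*: on '0' the DFA goes s0 → s0 and rejects (s0 ∉ Accept), but the regex matches it → eliminate
  (B) (0|1)*10: agrees with the DFA on every string of length ≤ 6
  (C) (0|1)*11(0|1)*: on '10' the DFA goes s0 → s1 → s2 and accepts (s2 ∈ Accept), but the regex does not match it → eliminate
  (D) (0|1)*00: on '00' the DFA goes s0 → s0 → s0 and rejects (s0 ∉ Accept), but the regex matches it → eliminate
Only (B) is consistent with the DFA.
(B) (0|1)*10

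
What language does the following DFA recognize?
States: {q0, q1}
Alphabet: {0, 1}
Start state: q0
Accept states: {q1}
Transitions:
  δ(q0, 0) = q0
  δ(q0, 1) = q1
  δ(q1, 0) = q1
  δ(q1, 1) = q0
Testing a few strings:
  '1' → accept
  '11' → reject
  '0' → reject
  '00' → reject
State roles: q0=even number of 1's so far; q1=odd number of 1's so far
All binary strings with an odd number of 1's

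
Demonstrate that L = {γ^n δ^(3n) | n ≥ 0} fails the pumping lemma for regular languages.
Assume L is regular with pumping length p. Idea: pumping the γ-block breaks the 1:3 ratio.
Choose s = γ^p δ^(3p) (length 4p ≥ p). By the pumping lemma, s = xyz with |xy| ≤ p, |y| > 0, so y = γ^k with k ≥ 1. Then xy²z = γ^(p+k) δ^(3p). For this to be in L we would need 3p = 3(p+k), i.e. 3k = 0, contradicting k ≥ 1. So xy²z ∉ L.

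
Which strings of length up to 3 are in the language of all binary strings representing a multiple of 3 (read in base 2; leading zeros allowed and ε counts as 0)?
ε, 0, 00, 11, 000, 011, 110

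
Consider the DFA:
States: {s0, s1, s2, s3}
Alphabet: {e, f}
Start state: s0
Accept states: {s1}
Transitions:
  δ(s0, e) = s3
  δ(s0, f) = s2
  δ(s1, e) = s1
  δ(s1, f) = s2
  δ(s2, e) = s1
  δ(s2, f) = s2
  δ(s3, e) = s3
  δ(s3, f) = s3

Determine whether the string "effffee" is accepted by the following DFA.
Processing string "effffee":
  s0 --e--> s3
  s3 --f--> s3
  s3 --f--> s3
  s3 --f--> s3
  s3 --f--> s3
  s3 --e--> s3
  s3 --e--> s3
Final state: s3
Accept states: {s1}
No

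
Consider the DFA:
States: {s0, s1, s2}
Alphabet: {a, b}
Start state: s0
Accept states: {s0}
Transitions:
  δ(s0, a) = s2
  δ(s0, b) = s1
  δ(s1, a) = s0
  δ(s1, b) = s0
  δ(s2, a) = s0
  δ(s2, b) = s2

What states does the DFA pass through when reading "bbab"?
read 'b': s0 → s1
  read 'b': s1 → s0
  read 'a': s0 → s2
  read 'b': s2 → s2
s0 -> s1 -> s0 -> s2 -> s2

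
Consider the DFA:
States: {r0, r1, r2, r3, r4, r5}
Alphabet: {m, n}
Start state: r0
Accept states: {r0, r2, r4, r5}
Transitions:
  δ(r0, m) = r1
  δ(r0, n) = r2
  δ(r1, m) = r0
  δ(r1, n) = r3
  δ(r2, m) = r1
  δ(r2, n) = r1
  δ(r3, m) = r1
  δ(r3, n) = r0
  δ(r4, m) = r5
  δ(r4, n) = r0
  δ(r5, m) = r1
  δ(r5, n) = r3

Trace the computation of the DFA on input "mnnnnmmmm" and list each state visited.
read 'm': r0 → r1
  read 'n': r1 → r3
  read 'n': r3 → r0
  read 'n': r0 → r2
  read 'n': r2 → r1
  read 'm': r1 → r0
  read 'm': r0 → r1
  read 'm': r1 → r0
  read 'm': r0 → r1
r0 -> r1 -> r3 -> r0 -> r2 -> r1 -> r0 -> r1 -> r0 -> r1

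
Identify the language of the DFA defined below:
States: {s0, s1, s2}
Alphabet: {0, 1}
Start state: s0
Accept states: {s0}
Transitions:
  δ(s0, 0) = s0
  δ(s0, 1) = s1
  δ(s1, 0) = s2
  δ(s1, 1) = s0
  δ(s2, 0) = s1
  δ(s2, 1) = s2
Testing a few strings:
  '1001' → accept
  '10' → reject
  '001' → reject
  '1111' → accept
State roles: s0=value ≡ 0 (mod 3); s1=value ≡ 1 (mod 3); s2=value ≡ 2 (mod 3)
All binary strings representing a multiple of 3 (read in base 2; leading zeros allowed and ε counts as 0)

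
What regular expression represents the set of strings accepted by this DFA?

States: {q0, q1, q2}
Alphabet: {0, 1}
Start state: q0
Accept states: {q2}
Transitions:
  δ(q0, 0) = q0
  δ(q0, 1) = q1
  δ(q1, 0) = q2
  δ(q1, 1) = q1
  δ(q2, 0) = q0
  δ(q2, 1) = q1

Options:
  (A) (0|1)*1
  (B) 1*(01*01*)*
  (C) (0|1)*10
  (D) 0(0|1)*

Check each option against the DFA on short strings; one disagreement eliminates an option:
  (A) (0|1)*1: on '1' the DFA goes q0 → q1 and rejects (q1 ∉ Accept), but the regex matches it → eliminate
  (B) 1*(01*01*)*: on ε the DFA stays in q0 and rejects (q0 ∉ Accept), but the regex matches it → eliminate
  (C) (0|1)*10: agrees with the DFA on every string of length ≤ 6
  (D) 0(0|1)*: on '0' the DFA goes q0 → q0 and rejects (q0 ∉ Accept), but the regex matches it → eliminate
Only (C) is consistent with the DFA.
(C) (0|1)*10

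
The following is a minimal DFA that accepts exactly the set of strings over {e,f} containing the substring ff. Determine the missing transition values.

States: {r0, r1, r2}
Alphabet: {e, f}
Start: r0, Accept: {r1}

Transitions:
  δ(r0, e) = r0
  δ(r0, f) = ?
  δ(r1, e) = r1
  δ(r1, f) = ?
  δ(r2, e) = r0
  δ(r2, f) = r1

From the language and accept set, identify what each state tracks — r0: no progress toward ff; r1: substring ff seen; r2: one trailing f.
Each missing δ(q, a) is the state matching the new tracked value after reading a.
δ(r0, f) = r2; δ(r1, f) = r1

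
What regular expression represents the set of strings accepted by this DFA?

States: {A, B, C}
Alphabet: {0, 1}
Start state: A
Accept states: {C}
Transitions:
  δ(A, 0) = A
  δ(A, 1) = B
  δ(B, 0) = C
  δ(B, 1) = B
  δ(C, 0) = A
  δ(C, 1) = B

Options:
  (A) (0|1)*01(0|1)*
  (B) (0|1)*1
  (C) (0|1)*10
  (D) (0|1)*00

Check each option against the DFA on short strings; one disagreement eliminates an option:
  (A) (0|1)*01(0|1)*: on '01' the DFA goes A → A → B and rejects (B ∉ Accept), but the regex matches it → eliminate
  (B) (0|1)*1: on '1' the DFA goes A → B and rejects (B ∉ Accept), but the regex matches it → eliminate
  (C) (0|1)*10: agrees with the DFA on every string of length ≤ 6
  (D) (0|1)*00: on '00' the DFA goes A → A → A and rejects (A ∉ Accept), but the regex matches it → eliminate
Only (C) is consistent with the DFA.
(C) (0|1)*10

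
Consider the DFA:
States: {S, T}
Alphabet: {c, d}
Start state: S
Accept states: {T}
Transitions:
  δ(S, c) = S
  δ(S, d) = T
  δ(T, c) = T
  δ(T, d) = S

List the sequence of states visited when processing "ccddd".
read 'c': S → S
  read 'c': S → S
  read 'd': S → T
  read 'd': T → S
  read 'd': S → T
S -> S -> S -> T -> S -> T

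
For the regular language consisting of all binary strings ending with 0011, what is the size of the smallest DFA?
By Myhill–Nerode, count the distinguishable equivalence classes: 5 classes — one per longest suffix of the input that is a prefix of '0011' (lengths 0 through 4); only the length-4 class is accepting.
5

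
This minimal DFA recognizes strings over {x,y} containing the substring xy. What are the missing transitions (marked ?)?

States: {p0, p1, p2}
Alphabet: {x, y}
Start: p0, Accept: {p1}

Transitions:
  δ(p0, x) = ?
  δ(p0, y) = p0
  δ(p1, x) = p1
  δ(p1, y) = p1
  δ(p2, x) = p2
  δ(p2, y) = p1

From the language and accept set, identify what each state tracks — p0: no x seen yet; p1: substring xy seen; p2: seen a x, waiting for y.
Each missing δ(q, a) is the state matching the new tracked value after reading a.
δ(p0, x) = p2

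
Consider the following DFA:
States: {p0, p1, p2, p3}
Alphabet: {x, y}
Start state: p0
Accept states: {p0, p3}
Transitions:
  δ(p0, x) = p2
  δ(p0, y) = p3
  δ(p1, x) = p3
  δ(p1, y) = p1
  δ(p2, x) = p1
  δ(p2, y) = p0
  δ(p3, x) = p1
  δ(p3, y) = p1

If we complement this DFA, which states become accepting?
Complement accept states = All states \ Original accept states
= {p0, p1, p2, p3} \ {p0, p3}
{p1, p2}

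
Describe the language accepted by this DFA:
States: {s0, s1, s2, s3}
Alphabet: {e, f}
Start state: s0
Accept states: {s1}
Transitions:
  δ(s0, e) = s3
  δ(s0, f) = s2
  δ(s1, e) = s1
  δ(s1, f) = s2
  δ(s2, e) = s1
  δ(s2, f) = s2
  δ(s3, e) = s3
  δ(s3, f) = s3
Testing a few strings:
  'e' → reject
  'feef' → reject
  'f' → reject
  'fe' → accept
State roles: s0=no input read; s1=started with f, last symbol e; s2=started with f, last symbol f; s3=started with e (dead)
All strings over {e,f} that start with f and end with e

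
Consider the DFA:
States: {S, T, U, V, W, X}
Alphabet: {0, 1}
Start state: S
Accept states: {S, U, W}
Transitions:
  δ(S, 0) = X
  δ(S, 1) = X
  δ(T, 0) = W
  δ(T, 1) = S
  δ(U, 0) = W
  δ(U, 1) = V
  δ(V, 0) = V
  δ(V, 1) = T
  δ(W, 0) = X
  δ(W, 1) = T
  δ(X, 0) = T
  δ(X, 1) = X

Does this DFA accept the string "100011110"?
Processing string "100011110":
  S --1--> X
  X --0--> T
  T --0--> W
  W --0--> X
  X --1--> X
  X --1--> X
  X --1--> X
  X --1--> X
  X --0--> T
Final state: T
Accept states: {S, U, W}
No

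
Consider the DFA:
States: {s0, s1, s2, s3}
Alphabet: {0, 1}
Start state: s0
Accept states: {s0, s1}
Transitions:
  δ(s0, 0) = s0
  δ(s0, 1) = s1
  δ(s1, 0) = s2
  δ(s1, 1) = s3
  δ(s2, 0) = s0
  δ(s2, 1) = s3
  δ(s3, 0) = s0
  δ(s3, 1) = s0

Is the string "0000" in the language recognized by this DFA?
Processing string "0000":
  s0 --0--> s0
  s0 --0--> s0
  s0 --0--> s0
  s0 --0--> s0
Final state: s0
Accept states: {s0, s1}
Yes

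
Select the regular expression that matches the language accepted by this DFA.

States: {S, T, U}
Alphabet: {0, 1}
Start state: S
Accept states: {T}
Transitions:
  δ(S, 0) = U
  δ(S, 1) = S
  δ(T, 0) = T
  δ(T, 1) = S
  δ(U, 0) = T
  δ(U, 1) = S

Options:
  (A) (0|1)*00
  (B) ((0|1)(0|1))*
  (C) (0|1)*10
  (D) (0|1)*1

Check each option against the DFA on short strings; one disagreement eliminates an option:
  (A) (0|1)*00: agrees with the DFA on every string of length ≤ 6
  (B) ((0|1)(0|1))*: on ε the DFA stays in S and rejects (S ∉ Accept), but the regex matches it → eliminate
  (C) (0|1)*10: on '00' the DFA goes S → U → T and accepts (T ∈ Accept), but the regex does not match it → eliminate
  (D) (0|1)*1: on '1' the DFA goes S → S and rejects (S ∉ Accept), but the regex matches it → eliminate
Only (A) is consistent with the DFA.
(A) (0|1)*00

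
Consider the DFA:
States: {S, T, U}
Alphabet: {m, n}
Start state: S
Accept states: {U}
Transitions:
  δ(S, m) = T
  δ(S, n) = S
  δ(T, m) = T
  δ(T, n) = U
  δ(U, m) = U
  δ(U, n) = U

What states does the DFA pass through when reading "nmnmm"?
read 'n': S → S
  read 'm': S → T
  read 'n': T → U
  read 'm': U → U
  read 'm': U → U
S -> S -> T -> U -> U -> U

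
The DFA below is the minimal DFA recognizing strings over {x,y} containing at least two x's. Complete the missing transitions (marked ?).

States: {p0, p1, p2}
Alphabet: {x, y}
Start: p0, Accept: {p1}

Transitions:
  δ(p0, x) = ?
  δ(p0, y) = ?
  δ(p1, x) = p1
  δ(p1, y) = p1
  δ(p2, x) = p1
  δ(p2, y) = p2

From the language and accept set, identify what each state tracks — p0: zero x's seen; p1: ≥ two x's seen; p2: one x seen.
Each missing δ(q, a) is the state matching the new tracked value after reading a.
δ(p0, x) = p2; δ(p0, y) = p0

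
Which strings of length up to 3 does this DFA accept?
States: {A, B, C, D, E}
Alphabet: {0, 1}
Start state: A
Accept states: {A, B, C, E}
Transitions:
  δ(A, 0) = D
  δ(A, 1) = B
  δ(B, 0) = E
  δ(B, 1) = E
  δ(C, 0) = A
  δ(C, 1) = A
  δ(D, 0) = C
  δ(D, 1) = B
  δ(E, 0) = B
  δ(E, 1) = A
ε, 1, 00, 01, 10, 11, 000, 001, 010, 011, 100, 101, 110, 111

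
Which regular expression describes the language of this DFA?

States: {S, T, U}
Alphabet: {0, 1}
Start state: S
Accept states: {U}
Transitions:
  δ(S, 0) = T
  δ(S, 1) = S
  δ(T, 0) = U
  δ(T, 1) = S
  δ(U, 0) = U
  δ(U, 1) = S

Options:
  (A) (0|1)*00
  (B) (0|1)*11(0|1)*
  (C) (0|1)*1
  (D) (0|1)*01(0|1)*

Check each option against the DFA on short strings; one disagreement eliminates an option:
  (A) (0|1)*00: agrees with the DFA on every string of length ≤ 6
  (B) (0|1)*11(0|1)*: on '00' the DFA goes S → T → U and accepts (U ∈ Accept), but the regex does not match it → eliminate
  (C) (0|1)*1: on '1' the DFA goes S → S and rejects (S ∉ Accept), but the regex matches it → eliminate
  (D) (0|1)*01(0|1)*: on '00' the DFA goes S → T → U and accepts (U ∈ Accept), but the regex does not match it → eliminate
Only (A) is consistent with the DFA.
(A) (0|1)*00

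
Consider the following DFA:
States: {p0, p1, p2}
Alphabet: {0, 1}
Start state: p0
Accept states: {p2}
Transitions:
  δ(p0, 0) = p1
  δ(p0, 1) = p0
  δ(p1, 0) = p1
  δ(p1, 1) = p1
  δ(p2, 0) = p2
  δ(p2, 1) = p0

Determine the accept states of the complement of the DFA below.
Complement accept states = All states \ Original accept states
= {p0, p1, p2} \ {p2}
{p0, p1}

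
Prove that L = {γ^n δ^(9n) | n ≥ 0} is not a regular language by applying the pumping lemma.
Assume L is regular with pumping length p. Idea: pumping the γ-block breaks the 1:9 ratio.
Choose s = γ^p δ^(9p) (length 10p ≥ p). By the pumping lemma, s = xyz with |xy| ≤ p, |y| > 0, so y = γ^k with k ≥ 1. Then xy²z = γ^(p+k) δ^(9p). For this to be in L we would need 9p = 9(p+k), i.e. 9k = 0, contradicting k ≥ 1. So xy²z ∉ L.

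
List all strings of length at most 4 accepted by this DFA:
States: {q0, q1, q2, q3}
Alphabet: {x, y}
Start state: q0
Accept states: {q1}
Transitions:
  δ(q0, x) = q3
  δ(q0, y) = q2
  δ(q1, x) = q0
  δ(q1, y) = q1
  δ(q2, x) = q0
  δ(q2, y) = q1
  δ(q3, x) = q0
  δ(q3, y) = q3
yy, yyy, xxyy, yxyy, yyyy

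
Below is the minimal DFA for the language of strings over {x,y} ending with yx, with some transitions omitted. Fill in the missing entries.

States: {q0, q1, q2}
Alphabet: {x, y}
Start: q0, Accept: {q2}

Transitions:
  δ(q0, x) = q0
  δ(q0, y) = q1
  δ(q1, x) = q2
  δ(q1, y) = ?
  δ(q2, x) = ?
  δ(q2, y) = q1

From the language and accept set, identify what each state tracks — q0: no suffix match; q1: one trailing y; q2: suffix is yx.
Each missing δ(q, a) is the state matching the new tracked value after reading a.
δ(q1, y) = q1; δ(q2, x) = q0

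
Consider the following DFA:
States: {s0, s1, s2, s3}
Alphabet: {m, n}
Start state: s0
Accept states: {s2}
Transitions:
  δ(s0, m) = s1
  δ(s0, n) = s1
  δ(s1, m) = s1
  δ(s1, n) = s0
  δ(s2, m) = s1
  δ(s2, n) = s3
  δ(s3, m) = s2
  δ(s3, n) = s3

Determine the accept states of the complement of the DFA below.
Complement accept states = All states \ Original accept states
= {s0, s1, s2, s3} \ {s2}
{s0, s1, s3}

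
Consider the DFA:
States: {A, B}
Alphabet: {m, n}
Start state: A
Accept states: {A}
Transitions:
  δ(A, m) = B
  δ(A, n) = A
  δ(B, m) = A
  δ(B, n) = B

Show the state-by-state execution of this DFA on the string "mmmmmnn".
read 'm': A → B
  read 'm': B → A
  read 'm': A → B
  read 'm': B → A
  read 'm': A → B
  read 'n': B → B
  read 'n': B → B
A -> B -> A -> B -> A -> B -> B -> B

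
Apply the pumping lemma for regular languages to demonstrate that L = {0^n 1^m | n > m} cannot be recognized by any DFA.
Assume L is regular with pumping length p. Idea: pumping down the 0-block drops the 0-count to at most the 1-count.
Choose s = 0^(p+1) 1^p ∈ L (|s| = 2p+1 ≥ p). By the pumping lemma, s = xyz with |xy| ≤ p, |y| > 0, so y = 0^k with k ≥ 1. Take i = 0: xz = 0^(p+1−k) 1^p. Since k ≥ 1, p+1−k ≤ p, so the number of 0's is no longer strictly greater than the number of 1's, hence xz ∉ L.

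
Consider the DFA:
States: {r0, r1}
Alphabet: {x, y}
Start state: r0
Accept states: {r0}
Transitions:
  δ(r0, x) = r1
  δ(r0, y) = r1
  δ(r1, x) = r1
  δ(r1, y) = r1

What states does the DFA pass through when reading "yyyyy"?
read 'y': r0 → r1
  read 'y': r1 → r1
  read 'y': r1 → r1
  read 'y': r1 → r1
  read 'y': r1 → r1
r0 -> r1 -> r1 -> r1 -> r1 -> r1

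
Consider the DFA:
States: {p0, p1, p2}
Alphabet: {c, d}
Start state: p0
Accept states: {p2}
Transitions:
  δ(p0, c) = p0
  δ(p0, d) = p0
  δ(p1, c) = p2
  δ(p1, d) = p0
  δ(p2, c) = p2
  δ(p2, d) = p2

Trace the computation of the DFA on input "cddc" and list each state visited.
read 'c': p0 → p0
  read 'd': p0 → p0
  read 'd': p0 → p0
  read 'c': p0 → p0
p0 -> p0 -> p0 -> p0 -> p0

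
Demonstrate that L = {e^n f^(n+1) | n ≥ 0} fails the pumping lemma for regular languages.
Assume L is regular with pumping length p. Idea: pumping the e-block breaks the fixed offset of 1.
Choose s = e^p f^(p+1) ∈ L. By the pumping lemma, s = xyz with |xy| ≤ p, |y| > 0, so y = e^k with k ≥ 1. Then xy²z = e^(p+k) f^(p+1). For this to be in L we would need p+1 = (p+k)+1, i.e. k = 0, contradicting k ≥ 1. So xy²z ∉ L.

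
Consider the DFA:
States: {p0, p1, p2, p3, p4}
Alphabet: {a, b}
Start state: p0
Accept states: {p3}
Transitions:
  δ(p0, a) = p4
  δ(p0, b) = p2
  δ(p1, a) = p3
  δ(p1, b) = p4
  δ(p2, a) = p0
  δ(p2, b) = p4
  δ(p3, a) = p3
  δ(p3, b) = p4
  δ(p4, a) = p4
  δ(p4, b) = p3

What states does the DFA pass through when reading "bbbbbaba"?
read 'b': p0 → p2
  read 'b': p2 → p4
  read 'b': p4 → p3
  read 'b': p3 → p4
  read 'b': p4 → p3
  read 'a': p3 → p3
  read 'b': p3 → p4
  read 'a': p4 → p4
p0 -> p2 -> p4 -> p3 -> p4 -> p3 -> p3 -> p4 -> p4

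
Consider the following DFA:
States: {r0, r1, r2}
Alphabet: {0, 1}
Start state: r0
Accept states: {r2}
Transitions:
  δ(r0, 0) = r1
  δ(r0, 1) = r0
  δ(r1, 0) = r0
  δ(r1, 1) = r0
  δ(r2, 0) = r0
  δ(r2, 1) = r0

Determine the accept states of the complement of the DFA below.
Complement accept states = All states \ Original accept states
= {r0, r1, r2} \ {r2}
{r0, r1}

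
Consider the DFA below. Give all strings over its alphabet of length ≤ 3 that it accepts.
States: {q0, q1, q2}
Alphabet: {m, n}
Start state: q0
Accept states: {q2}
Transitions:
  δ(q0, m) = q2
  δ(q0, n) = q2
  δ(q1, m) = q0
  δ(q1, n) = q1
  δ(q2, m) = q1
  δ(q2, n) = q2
m, n, mn, nn, mnn, nnn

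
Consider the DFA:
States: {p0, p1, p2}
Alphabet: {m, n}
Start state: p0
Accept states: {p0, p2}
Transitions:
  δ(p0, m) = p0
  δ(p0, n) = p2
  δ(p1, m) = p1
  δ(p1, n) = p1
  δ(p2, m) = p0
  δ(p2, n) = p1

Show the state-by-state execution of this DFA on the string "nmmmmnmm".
read 'n': p0 → p2
  read 'm': p2 → p0
  read 'm': p0 → p0
  read 'm': p0 → p0
  read 'm': p0 → p0
  read 'n': p0 → p2
  read 'm': p2 → p0
  read 'm': p0 → p0
p0 -> p2 -> p0 -> p0 -> p0 -> p0 -> p2 -> p0 -> p0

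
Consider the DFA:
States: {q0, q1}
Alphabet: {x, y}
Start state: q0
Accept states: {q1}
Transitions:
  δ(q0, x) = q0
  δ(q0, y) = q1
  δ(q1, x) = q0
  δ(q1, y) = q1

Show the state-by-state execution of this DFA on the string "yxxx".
read 'y': q0 → q1
  read 'x': q1 → q0
  read 'x': q0 → q0
  read 'x': q0 → q0
q0 -> q1 -> q0 -> q0 -> q0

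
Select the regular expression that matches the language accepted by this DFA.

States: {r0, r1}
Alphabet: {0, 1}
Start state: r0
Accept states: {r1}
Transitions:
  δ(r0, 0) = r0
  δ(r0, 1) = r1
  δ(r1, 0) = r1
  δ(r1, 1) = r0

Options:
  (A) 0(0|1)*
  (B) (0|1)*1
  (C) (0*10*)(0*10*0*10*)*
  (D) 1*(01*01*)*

Check each option against the DFA on short strings; one disagreement eliminates an option:
  (A) 0(0|1)*: on '0' the DFA goes r0 → r0 and rejects (r0 ∉ Accept), but the regex matches it → eliminate
  (B) (0|1)*1: on '10' the DFA goes r0 → r1 → r1 and accepts (r1 ∈ Accept), but the regex does not match it → eliminate
  (C) (0*10*)(0*10*0*10*)*: agrees with the DFA on every string of length ≤ 6
  (D) 1*(01*01*)*: on ε the DFA stays in r0 and rejects (r0 ∉ Accept), but the regex matches it → eliminate
Only (C) is consistent with the DFA.
(C) (0*10*)(0*10*0*10*)*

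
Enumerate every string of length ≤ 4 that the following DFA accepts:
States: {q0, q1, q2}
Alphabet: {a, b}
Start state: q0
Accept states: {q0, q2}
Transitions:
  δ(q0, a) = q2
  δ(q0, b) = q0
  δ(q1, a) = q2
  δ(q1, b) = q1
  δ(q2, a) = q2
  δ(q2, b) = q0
ε, a, b, aa, ab, ba, bb, aaa, aab, aba, abb, baa, bab, bba, bbb, aaaa, aaab, aaba, aabb, abaa, abab, abba, abbb, baaa, baab, baba, babb, bbaa, bbab, bbba, bbbb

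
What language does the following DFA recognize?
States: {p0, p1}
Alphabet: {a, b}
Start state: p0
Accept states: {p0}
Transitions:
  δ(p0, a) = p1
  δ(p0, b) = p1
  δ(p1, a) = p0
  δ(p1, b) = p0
Testing a few strings:
  'bb' → accept
  'abb' → reject
  'ab' → accept
  'b' → reject
State roles: p0=even length so far; p1=odd length so far
All strings over {a,b} of even length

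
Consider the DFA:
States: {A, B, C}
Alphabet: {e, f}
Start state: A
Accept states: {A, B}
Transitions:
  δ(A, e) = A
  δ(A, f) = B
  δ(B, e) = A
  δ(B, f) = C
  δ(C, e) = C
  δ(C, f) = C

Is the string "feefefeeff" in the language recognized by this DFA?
Processing string "feefefeeff":
  A --f--> B
  B --e--> A
  A --e--> A
  A --f--> B
  B --e--> A
  A --f--> B
  B --e--> A
  A --e--> A
  A --f--> B
  B --f--> C
Final state: C
Accept states: {A, B}
No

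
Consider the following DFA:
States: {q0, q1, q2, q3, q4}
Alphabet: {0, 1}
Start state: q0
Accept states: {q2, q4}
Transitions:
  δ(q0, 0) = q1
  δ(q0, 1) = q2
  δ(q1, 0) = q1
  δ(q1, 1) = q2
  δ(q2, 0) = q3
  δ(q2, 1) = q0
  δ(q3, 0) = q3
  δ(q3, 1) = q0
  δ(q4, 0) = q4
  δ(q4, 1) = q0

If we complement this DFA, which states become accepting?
Complement accept states = All states \ Original accept states
= {q0, q1, q2, q3, q4} \ {q2, q4}
{q0, q1, q3}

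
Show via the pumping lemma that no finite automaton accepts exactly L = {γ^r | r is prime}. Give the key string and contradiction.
Assume L is regular with pumping length p. Idea: pumping by a suitable count produces a composite length.
Let q be a prime with q ≥ p and choose s = γ^q ∈ L. By the pumping lemma, s = xyz with |xy| ≤ p, |y| = k ≥ 1. Take i = q+1: |xy^(q+1)z| = q + q·k = q(1+k). Since q ≥ 2 and 1+k ≥ 2, q(1+k) is composite, so xy^(q+1)z ∉ L.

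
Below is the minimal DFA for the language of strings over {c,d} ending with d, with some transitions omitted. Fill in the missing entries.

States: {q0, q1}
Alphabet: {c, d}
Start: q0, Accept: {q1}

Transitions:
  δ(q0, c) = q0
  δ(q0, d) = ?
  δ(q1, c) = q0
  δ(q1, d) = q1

From the language and accept set, identify what each state tracks — q0: last symbol not d; q1: last symbol is d.
Each missing δ(q, a) is the state matching the new tracked value after reading a.
δ(q0, d) = q1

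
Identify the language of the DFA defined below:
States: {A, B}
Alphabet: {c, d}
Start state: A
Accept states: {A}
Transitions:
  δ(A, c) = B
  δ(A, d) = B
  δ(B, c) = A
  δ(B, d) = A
Testing a few strings:
  'c' → reject
  'd' → reject
  'ddd' → reject
  'ccc' → reject
State roles: A=even length so far; B=odd length so far
All strings over {c,d} of even length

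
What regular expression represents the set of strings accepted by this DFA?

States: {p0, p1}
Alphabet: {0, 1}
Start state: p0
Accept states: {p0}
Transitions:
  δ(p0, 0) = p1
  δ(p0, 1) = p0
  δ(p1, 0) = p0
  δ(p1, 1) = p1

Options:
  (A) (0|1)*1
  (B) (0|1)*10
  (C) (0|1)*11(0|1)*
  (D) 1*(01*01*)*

Check each option against the DFA on short strings; one disagreement eliminates an option:
  (A) (0|1)*1: on ε the DFA stays in p0 and accepts (p0 ∈ Accept), but the regex does not match it → eliminate
  (B) (0|1)*10: on ε the DFA stays in p0 and accepts (p0 ∈ Accept), but the regex does not match it → eliminate
  (C) (0|1)*11(0|1)*: on ε the DFA stays in p0 and accepts (p0 ∈ Accept), but the regex does not match it → eliminate
  (D) 1*(01*01*)*: agrees with the DFA on every string of length ≤ 6
Only (D) is consistent with the DFA.
(D) 1*(01*01*)*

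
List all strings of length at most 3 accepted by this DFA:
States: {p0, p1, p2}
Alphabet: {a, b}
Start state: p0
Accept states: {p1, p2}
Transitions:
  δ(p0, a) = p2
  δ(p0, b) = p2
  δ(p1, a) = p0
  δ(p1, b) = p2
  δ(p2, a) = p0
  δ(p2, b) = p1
a, b, ab, bb, aaa, aab, abb, baa, bab, bbb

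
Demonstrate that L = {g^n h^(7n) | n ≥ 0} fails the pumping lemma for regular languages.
Assume L is regular with pumping length p. Idea: pumping the g-block breaks the 1:7 ratio.
Choose s = g^p h^(7p) (length 8p ≥ p). By the pumping lemma, s = xyz with |xy| ≤ p, |y| > 0, so y = g^k with k ≥ 1. Then xy²z = g^(p+k) h^(7p). For this to be in L we would need 7p = 7(p+k), i.e. 7k = 0, contradicting k ≥ 1. So xy²z ∉ L.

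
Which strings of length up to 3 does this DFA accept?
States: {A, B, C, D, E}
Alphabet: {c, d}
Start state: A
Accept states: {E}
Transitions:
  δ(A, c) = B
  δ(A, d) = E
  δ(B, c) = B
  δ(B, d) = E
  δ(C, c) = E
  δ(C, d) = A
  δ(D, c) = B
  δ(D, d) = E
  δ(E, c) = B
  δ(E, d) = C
d, cd, ccd, dcd, ddc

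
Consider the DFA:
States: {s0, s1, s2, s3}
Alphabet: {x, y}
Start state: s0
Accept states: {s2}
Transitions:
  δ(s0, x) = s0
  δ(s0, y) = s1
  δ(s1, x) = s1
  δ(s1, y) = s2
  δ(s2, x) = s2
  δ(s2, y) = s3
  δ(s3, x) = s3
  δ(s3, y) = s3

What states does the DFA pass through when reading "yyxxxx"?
read 'y': s0 → s1
  read 'y': s1 → s2
  read 'x': s2 → s2
  read 'x': s2 → s2
  read 'x': s2 → s2
  read 'x': s2 → s2
s0 -> s1 -> s2 -> s2 -> s2 -> s2 -> s2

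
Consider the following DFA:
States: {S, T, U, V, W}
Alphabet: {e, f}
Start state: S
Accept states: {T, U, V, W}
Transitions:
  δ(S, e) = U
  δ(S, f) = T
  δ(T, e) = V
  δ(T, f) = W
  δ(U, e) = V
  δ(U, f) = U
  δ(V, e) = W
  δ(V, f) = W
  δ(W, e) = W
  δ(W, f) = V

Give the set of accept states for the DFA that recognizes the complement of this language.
Complement accept states = All states \ Original accept states
= {S, T, U, V, W} \ {T, U, V, W}
{S}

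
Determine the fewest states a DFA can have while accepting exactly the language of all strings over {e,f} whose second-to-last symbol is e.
By Myhill–Nerode, count the distinguishable equivalence classes: 2^2 = 4 classes — the DFA must remember the last 2 symbols read; every pair of distinct length-2 suffixes is distinguishable by some continuation.
4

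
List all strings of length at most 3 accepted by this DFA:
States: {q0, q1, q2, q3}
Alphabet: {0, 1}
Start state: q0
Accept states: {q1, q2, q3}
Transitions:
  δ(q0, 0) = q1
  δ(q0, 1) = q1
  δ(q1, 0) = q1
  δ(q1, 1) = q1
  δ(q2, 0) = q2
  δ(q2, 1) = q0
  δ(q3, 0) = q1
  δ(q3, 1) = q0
0, 1, 00, 01, 10, 11, 000, 001, 010, 011, 100, 101, 110, 111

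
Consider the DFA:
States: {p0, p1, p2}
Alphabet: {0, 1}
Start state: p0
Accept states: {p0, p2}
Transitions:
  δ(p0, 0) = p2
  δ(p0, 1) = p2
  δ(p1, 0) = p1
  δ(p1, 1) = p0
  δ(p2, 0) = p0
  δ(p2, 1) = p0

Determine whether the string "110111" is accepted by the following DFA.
Processing string "110111":
  p0 --1--> p2
  p2 --1--> p0
  p0 --0--> p2
  p2 --1--> p0
  p0 --1--> p2
  p2 --1--> p0
Final state: p0
Accept states: {p0, p2}
Yes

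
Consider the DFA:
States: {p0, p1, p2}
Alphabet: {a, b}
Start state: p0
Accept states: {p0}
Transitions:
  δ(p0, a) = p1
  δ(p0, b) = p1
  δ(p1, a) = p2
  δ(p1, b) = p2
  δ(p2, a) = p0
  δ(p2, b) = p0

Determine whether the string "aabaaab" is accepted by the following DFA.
Processing string "aabaaab":
  p0 --a--> p1
  p1 --a--> p2
  p2 --b--> p0
  p0 --a--> p1
  p1 --a--> p2
  p2 --a--> p0
  p0 --b--> p1
Final state: p1
Accept states: {p0}
No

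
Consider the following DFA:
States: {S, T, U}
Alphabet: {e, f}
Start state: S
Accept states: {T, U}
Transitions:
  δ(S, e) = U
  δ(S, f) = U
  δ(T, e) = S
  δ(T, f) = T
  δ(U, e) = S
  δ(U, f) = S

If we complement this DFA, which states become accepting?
Complement accept states = All states \ Original accept states
= {S, T, U} \ {T, U}
{S}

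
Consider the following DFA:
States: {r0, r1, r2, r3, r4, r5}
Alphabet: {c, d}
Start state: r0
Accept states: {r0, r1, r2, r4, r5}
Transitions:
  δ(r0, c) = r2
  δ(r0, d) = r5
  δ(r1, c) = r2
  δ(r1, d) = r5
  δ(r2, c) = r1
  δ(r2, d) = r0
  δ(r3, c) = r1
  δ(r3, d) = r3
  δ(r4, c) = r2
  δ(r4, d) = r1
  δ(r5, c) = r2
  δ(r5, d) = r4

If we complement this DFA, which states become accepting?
Complement accept states = All states \ Original accept states
= {r0, r1, r2, r3, r4, r5} \ {r0, r1, r2, r4, r5}
{r3}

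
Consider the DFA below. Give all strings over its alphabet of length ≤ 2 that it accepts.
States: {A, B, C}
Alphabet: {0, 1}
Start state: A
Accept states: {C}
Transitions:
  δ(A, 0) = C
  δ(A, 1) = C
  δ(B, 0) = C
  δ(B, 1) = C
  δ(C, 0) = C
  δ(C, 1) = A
0, 1, 00, 10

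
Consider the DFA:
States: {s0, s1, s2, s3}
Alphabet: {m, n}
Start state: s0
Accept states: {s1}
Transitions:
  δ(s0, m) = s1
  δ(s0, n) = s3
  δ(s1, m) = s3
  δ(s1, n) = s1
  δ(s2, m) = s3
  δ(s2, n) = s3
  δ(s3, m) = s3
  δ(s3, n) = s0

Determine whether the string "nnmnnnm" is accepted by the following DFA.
Processing string "nnmnnnm":
  s0 --n--> s3
  s3 --n--> s0
  s0 --m--> s1
  s1 --n--> s1
  s1 --n--> s1
  s1 --n--> s1
  s1 --m--> s3
Final state: s3
Accept states: {s1}
No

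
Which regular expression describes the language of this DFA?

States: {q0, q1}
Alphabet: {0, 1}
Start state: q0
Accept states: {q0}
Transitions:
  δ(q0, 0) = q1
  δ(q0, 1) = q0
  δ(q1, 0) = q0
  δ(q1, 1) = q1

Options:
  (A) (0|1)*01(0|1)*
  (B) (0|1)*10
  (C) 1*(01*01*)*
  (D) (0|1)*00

Check each option against the DFA on short strings; one disagreement eliminates an option:
  (A) (0|1)*01(0|1)*: on ε the DFA stays in q0 and accepts (q0 ∈ Accept), but the regex does not match it → eliminate
  (B) (0|1)*10: on ε the DFA stays in q0 and accepts (q0 ∈ Accept), but the regex does not match it → eliminate
  (C) 1*(01*01*)*: agrees with the DFA on every string of length ≤ 6
  (D) (0|1)*00: on ε the DFA stays in q0 and accepts (q0 ∈ Accept), but the regex does not match it → eliminate
Only (C) is consistent with the DFA.
(C) 1*(01*01*)*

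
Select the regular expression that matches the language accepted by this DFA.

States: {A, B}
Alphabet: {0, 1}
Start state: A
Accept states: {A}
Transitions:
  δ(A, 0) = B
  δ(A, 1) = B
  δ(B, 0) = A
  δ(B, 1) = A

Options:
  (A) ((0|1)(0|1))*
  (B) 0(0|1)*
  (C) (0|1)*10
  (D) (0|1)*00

Check each option against the DFA on short strings; one disagreement eliminates an option:
  (A) ((0|1)(0|1))*: agrees with the DFA on every string of length ≤ 6
  (B) 0(0|1)*: on ε the DFA stays in A and accepts (A ∈ Accept), but the regex does not match it → eliminate
  (C) (0|1)*10: on ε the DFA stays in A and accepts (A ∈ Accept), but the regex does not match it → eliminate
  (D) (0|1)*00: on ε the DFA stays in A and accepts (A ∈ Accept), but the regex does not match it → eliminate
Only (A) is consistent with the DFA.
(A) ((0|1)(0|1))*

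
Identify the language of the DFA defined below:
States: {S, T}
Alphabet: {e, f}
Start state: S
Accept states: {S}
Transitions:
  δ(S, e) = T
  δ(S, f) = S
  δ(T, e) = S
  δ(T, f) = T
Testing a few strings:
  'ffe' → reject
  'f' → accept
  'e' → reject
  'ef' → reject
State roles: S=even number of e's so far; T=odd number of e's so far
All strings over {e,f} with an even number of e's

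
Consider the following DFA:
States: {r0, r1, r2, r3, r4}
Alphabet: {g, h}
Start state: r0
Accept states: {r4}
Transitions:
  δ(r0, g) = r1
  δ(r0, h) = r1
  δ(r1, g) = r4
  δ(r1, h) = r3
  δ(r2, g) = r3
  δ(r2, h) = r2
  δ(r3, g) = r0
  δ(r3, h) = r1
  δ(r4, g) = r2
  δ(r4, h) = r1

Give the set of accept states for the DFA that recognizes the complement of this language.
Complement accept states = All states \ Original accept states
= {r0, r1, r2, r3, r4} \ {r4}
{r0, r1, r2, r3}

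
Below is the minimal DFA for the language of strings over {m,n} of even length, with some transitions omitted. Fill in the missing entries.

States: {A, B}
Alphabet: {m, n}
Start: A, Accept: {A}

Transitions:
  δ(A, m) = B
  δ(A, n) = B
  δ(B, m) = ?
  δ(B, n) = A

From the language and accept set, identify what each state tracks — A: even length so far; B: odd length so far.
Each missing δ(q, a) is the state matching the new tracked value after reading a.
δ(B, m) = A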